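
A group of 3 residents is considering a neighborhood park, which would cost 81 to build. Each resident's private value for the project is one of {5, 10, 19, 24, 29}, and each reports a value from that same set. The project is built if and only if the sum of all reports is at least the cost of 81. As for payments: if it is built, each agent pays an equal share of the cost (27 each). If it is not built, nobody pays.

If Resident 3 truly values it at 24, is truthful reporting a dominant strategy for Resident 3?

No

Consider the case where Resident 1 reports 29 and Resident 2 reports 29.
Truthful report 24: project built, pays 27, utility 24 - 27 = -3.
Report 5 instead: project not built, utility 0.
Since 0 > -3, reporting 5 is strictly better here, so truthful reporting is not dominant.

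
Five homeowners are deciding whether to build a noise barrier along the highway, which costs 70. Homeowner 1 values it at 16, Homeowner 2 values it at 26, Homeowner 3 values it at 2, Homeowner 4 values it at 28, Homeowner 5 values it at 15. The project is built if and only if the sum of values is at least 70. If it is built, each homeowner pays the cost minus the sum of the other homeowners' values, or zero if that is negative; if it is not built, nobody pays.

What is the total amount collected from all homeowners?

20

Total value 87 ≥ cost 70, so it is built.
Homeowner 1: others sum to 71; max(0, 70 - 71) = 0.
Homeowner 2: others sum to 61; max(0, 70 - 61) = 9.
Homeowner 3: others sum to 85; max(0, 70 - 85) = 0.
Homeowner 4: others sum to 59; max(0, 70 - 59) = 11.
Homeowner 5: others sum to 72; max(0, 70 - 72) = 0.
Total collected = 0 + 9 + 0 + 11 + 0 = 20.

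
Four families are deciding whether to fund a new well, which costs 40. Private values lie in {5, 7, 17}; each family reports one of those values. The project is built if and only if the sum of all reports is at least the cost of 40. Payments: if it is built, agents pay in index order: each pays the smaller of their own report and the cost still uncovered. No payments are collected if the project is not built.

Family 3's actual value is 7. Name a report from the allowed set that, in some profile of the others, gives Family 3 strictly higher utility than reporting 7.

Suppose Family 1 reports 5, Family 2 reports 17 and Family 4 reports 17.
Report 7: project built, pays 7, utility 7 - 7 = 0.
Report 5: project built, pays 5, utility 7 - 5 = 2.
So reporting 5 beats truth here (2 > 0).

5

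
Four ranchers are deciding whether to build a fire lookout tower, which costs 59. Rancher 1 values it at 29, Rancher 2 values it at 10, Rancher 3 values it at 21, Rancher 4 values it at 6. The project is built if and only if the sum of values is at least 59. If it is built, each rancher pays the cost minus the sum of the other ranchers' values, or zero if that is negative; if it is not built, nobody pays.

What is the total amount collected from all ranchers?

39

Total value 66 ≥ cost 59, so it is built.
Rancher 1: others sum to 37; max(0, 59 - 37) = 22.
Rancher 2: others sum to 56; max(0, 59 - 56) = 3.
Rancher 3: others sum to 45; max(0, 59 - 45) = 14.
Rancher 4: others sum to 60; max(0, 59 - 60) = 0.
Total collected = 22 + 3 + 14 + 0 = 39.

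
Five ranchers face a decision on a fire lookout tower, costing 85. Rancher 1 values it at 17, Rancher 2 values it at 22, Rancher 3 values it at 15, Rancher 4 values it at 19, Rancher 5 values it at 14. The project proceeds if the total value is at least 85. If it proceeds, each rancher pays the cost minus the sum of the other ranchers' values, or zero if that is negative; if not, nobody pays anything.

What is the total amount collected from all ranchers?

77

Total value 87 ≥ cost 85, so it is built.
Rancher 1: others sum to 70; max(0, 85 - 70) = 15.
Rancher 2: others sum to 65; max(0, 85 - 65) = 20.
Rancher 3: others sum to 72; max(0, 85 - 72) = 13.
Rancher 4: others sum to 68; max(0, 85 - 68) = 17.
Rancher 5: others sum to 73; max(0, 85 - 73) = 12.
Total collected = 15 + 20 + 13 + 17 + 12 = 77.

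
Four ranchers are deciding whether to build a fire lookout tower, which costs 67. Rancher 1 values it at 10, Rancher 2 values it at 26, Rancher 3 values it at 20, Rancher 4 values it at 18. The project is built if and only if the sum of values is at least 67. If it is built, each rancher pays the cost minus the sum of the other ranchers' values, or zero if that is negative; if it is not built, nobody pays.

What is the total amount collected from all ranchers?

Total value 74 ≥ cost 67, so it is built.
Rancher 1: others sum to 64; max(0, 67 - 64) = 3.
Rancher 2: others sum to 48; max(0, 67 - 48) = 19.
Rancher 3: others sum to 54; max(0, 67 - 54) = 13.
Rancher 4: others sum to 56; max(0, 67 - 56) = 11.
Total collected = 3 + 19 + 13 + 11 = 46.

46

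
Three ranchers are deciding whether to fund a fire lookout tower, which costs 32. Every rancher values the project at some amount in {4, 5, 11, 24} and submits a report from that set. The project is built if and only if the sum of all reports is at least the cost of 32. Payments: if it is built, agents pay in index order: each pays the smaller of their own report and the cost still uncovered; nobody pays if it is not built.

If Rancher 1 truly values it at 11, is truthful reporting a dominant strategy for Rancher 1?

No

Consider the case where Rancher 2 reports 4 and Rancher 3 reports 24.
Truthful report 11: project built, pays 11, utility 11 - 11 = 0.
Report 4 instead: project built, pays 4, utility 11 - 4 = 7.
Since 7 > 0, reporting 4 is strictly better here, so truthful reporting is not dominant.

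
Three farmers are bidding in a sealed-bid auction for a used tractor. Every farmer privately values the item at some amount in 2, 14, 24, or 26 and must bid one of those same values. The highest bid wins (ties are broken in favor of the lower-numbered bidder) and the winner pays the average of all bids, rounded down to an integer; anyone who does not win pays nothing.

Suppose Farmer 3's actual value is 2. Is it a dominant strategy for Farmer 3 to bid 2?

Check each profile of the others' bids and compare truth against every alternative bid.
Others bid (2, 2): truth gives 0, best alternative gives -4.
Others bid (2, 14): truth gives 0, best alternative gives 0.
Others bid (2, 24): truth gives 0, best alternative gives 0.
Others bid (2, 26): truth gives 0, best alternative gives 0.
Others bid (14, 2): truth gives 0, best alternative gives 0.
Others bid (14, 14): truth gives 0, best alternative gives 0.
(Remaining 10 profiles checked similarly; truth is weakly best in each.)
In every case the truthful bid is at least as good as any alternative, so it is a dominant strategy.

Yes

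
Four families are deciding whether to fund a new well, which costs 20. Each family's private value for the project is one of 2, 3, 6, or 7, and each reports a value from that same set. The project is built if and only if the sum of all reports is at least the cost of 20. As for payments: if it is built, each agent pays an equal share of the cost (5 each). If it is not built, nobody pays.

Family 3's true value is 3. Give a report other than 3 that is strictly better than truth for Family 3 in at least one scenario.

2

Suppose Family 1 reports 3, Family 2 reports 7 and Family 4 reports 7.
Report 3: project built, pays 5, utility 3 - 5 = -2.
Report 2: project not built, utility 0.
So reporting 2 beats truth here (0 > -2).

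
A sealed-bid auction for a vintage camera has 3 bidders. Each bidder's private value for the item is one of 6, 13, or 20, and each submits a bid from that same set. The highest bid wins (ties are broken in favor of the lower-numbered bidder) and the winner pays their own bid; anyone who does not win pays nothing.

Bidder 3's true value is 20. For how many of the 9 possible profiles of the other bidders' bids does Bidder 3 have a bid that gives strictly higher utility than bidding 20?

Others bid (6, 6): truth gives 0; bid 13 gives 7 > 0. Violating.
Others bid (6, 13): truth gives 0; no alternative beats it.
Others bid (6, 20): truth gives 0; no alternative beats it.
(Checking all 9 profiles: 1 has a profitable deviation, 8 do not.)

1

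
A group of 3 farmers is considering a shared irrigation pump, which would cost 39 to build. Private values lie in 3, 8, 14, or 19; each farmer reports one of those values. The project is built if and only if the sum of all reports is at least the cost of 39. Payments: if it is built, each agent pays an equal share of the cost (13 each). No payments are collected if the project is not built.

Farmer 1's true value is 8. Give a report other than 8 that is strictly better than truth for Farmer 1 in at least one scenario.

3

Suppose Farmer 2 reports 14 and Farmer 3 reports 19.
Report 8: project built, pays 13, utility 8 - 13 = -5.
Report 3: project not built, utility 0.
So reporting 3 beats truth here (0 > -5).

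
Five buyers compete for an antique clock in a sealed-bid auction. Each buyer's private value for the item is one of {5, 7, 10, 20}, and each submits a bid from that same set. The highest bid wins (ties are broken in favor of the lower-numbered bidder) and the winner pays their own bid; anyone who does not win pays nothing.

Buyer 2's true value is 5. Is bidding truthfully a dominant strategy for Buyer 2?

Check each profile of the others' bids and compare truth against every alternative bid.
Others bid (5, 5, 5, 5): truth gives 0, best alternative gives -2.
Others bid (5, 5, 5, 7): truth gives 0, best alternative gives -2.
Others bid (5, 5, 7, 5): truth gives 0, best alternative gives -2.
Others bid (5, 5, 7, 7): truth gives 0, best alternative gives -2.
Others bid (5, 7, 5, 5): truth gives 0, best alternative gives -2.
Others bid (5, 7, 5, 7): truth gives 0, best alternative gives -2.
(Remaining 250 profiles checked similarly; truth is weakly best in each.)
In every case the truthful bid is at least as good as any alternative, so it is a dominant strategy.

Yes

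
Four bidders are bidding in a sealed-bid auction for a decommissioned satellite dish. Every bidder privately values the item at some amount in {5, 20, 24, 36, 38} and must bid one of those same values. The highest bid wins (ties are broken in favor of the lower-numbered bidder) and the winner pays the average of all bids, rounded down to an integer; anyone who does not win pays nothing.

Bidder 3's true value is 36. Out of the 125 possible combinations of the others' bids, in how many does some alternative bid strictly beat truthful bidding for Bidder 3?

Others bid (5, 5, 5): truth gives 24; bid 20 gives 28 > 24. Violating.
Others bid (5, 5, 20): truth gives 20; bid 20 gives 24 > 20. Violating.
Others bid (5, 5, 24): truth gives 19; bid 24 gives 22 > 19. Violating.
Others bid (5, 5, 38): truth gives 0; bid 38 gives 15 > 0. Violating.
Others bid (5, 5, 36): truth gives 16; no alternative beats it.
Others bid (5, 20, 36): truth gives 12; no alternative beats it.
(Checking all 125 profiles: 54 have a profitable deviation, 71 do not.)

54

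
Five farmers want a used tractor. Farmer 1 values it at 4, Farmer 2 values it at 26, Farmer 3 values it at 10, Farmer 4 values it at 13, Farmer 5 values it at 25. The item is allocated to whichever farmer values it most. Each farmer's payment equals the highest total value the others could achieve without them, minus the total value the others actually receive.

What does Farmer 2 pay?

25

Farmer 2 has the highest value and receives the item.
Without Farmer 2, the item would go to the next-highest value, 25, so the others could achieve 25.
With Farmer 2 present and winning, the others receive nothing, so their total is 0.
Payment = 25 - 0 = 25.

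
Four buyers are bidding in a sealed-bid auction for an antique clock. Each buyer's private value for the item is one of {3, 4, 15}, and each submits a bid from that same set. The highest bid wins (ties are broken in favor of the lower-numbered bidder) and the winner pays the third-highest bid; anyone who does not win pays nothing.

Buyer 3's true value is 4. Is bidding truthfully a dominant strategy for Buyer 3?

No

Consider the case where Buyer 1 bids 3, Buyer 2 bids 3 and Buyer 4 bids 15.
Truthful bid 4: loses, pays 0, utility 0.
Bid 15 instead: wins, pays 3, utility 4 - 3 = 1.
Since 1 > 0, bidding 15 is strictly better here, so truthful bidding is not dominant.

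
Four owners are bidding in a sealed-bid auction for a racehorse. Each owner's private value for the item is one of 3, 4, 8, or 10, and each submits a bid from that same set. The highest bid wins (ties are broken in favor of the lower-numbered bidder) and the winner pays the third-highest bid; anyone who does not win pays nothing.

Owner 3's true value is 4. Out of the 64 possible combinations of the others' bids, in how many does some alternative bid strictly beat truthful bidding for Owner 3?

6

Others bid (3, 3, 8): truth gives 0; bid 8 gives 1 > 0. Violating.
Others bid (3, 3, 10): truth gives 0; bid 10 gives 1 > 0. Violating.
Others bid (3, 4, 3): truth gives 0; bid 8 gives 1 > 0. Violating.
Others bid (3, 8, 3): truth gives 0; bid 10 gives 1 > 0. Violating.
Others bid (3, 3, 3): truth gives 1; no alternative beats it.
Others bid (3, 3, 4): truth gives 1; no alternative beats it.
(Checking all 64 profiles: 6 have a profitable deviation, 58 do not.)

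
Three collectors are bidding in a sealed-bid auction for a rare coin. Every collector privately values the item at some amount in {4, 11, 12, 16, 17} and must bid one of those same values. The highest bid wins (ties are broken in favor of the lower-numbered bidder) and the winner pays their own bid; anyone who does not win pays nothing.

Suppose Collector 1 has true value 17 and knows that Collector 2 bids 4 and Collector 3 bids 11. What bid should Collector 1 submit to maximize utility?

11

Bid 4: loses, pays 0, utility 0.
Bid 11: wins, pays 11, utility 17 - 11 = 6.
Bid 12: wins, pays 12, utility 17 - 12 = 5.
Bid 16: wins, pays 16, utility 17 - 16 = 1.
Bid 17: wins, pays 17, utility 17 - 17 = 0.
The best choice is 11 with utility 6.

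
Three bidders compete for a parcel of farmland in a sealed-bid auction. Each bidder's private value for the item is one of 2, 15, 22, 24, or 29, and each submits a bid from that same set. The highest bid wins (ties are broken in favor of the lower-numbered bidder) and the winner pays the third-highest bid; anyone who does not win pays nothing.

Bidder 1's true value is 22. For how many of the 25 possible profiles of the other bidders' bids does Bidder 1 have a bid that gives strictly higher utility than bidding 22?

Others bid (2, 24): truth gives 0; bid 24 gives 20 > 0. Violating.
Others bid (2, 29): truth gives 0; bid 29 gives 20 > 0. Violating.
Others bid (15, 24): truth gives 0; bid 24 gives 7 > 0. Violating.
Others bid (15, 29): truth gives 0; bid 29 gives 7 > 0. Violating.
Others bid (2, 2): truth gives 20; no alternative beats it.
Others bid (2, 15): truth gives 20; no alternative beats it.
(Checking all 25 profiles: 8 have a profitable deviation, 17 do not.)

8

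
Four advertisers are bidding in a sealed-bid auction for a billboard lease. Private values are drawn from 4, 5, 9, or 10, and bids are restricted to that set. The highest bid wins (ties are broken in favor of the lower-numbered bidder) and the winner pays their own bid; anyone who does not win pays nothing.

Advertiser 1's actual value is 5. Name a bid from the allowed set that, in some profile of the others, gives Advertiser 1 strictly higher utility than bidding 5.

Suppose Advertiser 2 bids 4, Advertiser 3 bids 4 and Advertiser 4 bids 4.
Bid 5: wins, pays 5, utility 5 - 5 = 0.
Bid 4: wins, pays 4, utility 5 - 4 = 1.
So bidding 4 beats truth here (1 > 0).

4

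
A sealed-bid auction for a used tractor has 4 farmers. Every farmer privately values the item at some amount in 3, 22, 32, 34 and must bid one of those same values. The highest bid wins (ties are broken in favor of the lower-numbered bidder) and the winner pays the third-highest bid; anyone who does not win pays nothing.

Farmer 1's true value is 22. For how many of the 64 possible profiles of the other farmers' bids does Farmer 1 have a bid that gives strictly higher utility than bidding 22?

Others bid (3, 3, 32): truth gives 0; bid 32 gives 19 > 0. Violating.
Others bid (3, 3, 34): truth gives 0; bid 34 gives 19 > 0. Violating.
Others bid (3, 32, 3): truth gives 0; bid 32 gives 19 > 0. Violating.
Others bid (3, 34, 3): truth gives 0; bid 34 gives 19 > 0. Violating.
Others bid (3, 3, 3): truth gives 19; no alternative beats it.
Others bid (3, 3, 22): truth gives 19; no alternative beats it.
(Checking all 64 profiles: 6 have a profitable deviation, 58 do not.)

6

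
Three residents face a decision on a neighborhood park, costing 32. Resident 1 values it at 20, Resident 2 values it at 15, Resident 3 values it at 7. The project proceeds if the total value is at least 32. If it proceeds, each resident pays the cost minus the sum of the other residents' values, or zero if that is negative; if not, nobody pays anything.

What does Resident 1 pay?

Total value 42 ≥ cost 32, so the project is built.
The other residents' values sum to 22.
Cost minus that sum is 32 - 22 = 10.

10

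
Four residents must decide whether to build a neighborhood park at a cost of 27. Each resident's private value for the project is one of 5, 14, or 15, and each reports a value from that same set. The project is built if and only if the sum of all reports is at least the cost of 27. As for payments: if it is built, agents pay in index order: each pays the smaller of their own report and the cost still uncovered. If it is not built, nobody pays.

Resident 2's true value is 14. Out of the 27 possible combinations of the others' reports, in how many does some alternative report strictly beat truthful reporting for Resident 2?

Others report (5, 5, 14): truth gives 0; report 5 gives 9 > 0. Violating.
Others report (5, 5, 15): truth gives 0; report 5 gives 9 > 0. Violating.
Others report (5, 14, 5): truth gives 0; report 5 gives 9 > 0. Violating.
Others report (5, 14, 14): truth gives 0; report 5 gives 9 > 0. Violating.
Others report (5, 5, 5): truth gives 0; no alternative beats it.
(Checking all 27 profiles: 26 have a profitable deviation, 1 does not.)

26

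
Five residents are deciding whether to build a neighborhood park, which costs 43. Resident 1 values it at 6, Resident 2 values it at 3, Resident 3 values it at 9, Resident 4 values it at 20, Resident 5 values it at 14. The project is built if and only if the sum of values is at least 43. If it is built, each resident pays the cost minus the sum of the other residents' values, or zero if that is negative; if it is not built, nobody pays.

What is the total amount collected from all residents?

Total value 52 ≥ cost 43, so it is built.
Resident 1: others sum to 46; max(0, 43 - 46) = 0.
Resident 2: others sum to 49; max(0, 43 - 49) = 0.
Resident 3: others sum to 43; max(0, 43 - 43) = 0.
Resident 4: others sum to 32; max(0, 43 - 32) = 11.
Resident 5: others sum to 38; max(0, 43 - 38) = 5.
Total collected = 0 + 0 + 0 + 11 + 5 = 16.

16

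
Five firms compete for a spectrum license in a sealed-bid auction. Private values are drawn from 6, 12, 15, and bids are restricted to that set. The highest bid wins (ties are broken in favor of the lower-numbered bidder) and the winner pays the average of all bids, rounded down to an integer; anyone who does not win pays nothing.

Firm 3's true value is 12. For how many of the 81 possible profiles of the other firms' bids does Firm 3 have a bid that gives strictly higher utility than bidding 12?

20

Others bid (6, 6, 6, 15): truth gives 0; bid 15 gives 3 > 0. Violating.
Others bid (6, 6, 12, 15): truth gives 0; bid 15 gives 2 > 0. Violating.
Others bid (6, 6, 15, 6): truth gives 0; bid 15 gives 3 > 0. Violating.
Others bid (6, 6, 15, 12): truth gives 0; bid 15 gives 2 > 0. Violating.
Others bid (6, 6, 6, 6): truth gives 5; no alternative beats it.
Others bid (6, 6, 6, 12): truth gives 4; no alternative beats it.
(Checking all 81 profiles: 20 have a profitable deviation, 61 do not.)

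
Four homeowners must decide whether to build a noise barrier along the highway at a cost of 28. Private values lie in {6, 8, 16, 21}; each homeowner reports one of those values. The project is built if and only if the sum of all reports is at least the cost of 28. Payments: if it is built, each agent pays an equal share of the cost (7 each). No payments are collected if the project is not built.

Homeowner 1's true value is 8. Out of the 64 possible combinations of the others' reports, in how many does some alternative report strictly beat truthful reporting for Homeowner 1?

1

Others report (6, 6, 6): truth gives 0; report 16 gives 1 > 0. Violating.
Others report (6, 6, 8): truth gives 1; no alternative beats it.
Others report (6, 6, 16): truth gives 1; no alternative beats it.
(Checking all 64 profiles: 1 has a profitable deviation, 63 do not.)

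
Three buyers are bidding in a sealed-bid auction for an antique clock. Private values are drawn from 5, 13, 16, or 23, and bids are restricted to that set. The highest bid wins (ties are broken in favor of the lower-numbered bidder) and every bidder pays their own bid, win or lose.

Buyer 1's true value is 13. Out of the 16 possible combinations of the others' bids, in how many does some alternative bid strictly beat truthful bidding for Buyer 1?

13

Others bid (5, 5): truth gives 0; bid 5 gives 8 > 0. Violating.
Others bid (5, 16): truth gives -13; bid 16 gives -3 > -13. Violating.
Others bid (5, 23): truth gives -13; bid 5 gives -5 > -13. Violating.
Others bid (13, 16): truth gives -13; bid 16 gives -3 > -13. Violating.
Others bid (5, 13): truth gives 0; no alternative beats it.
Others bid (13, 5): truth gives 0; no alternative beats it.
(Checking all 16 profiles: 13 have a profitable deviation, 3 do not.)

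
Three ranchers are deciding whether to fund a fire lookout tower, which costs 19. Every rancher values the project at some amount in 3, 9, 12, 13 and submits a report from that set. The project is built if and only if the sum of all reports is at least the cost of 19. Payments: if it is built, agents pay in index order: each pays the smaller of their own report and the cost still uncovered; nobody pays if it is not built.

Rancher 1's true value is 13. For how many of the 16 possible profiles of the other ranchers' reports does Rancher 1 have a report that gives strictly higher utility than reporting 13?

15

Others report (3, 9): truth gives 0; report 9 gives 4 > 0. Violating.
Others report (3, 12): truth gives 0; report 9 gives 4 > 0. Violating.
Others report (3, 13): truth gives 0; report 3 gives 10 > 0. Violating.
Others report (9, 3): truth gives 0; report 9 gives 4 > 0. Violating.
Others report (3, 3): truth gives 0; no alternative beats it.
(Checking all 16 profiles: 15 have a profitable deviation, 1 does not.)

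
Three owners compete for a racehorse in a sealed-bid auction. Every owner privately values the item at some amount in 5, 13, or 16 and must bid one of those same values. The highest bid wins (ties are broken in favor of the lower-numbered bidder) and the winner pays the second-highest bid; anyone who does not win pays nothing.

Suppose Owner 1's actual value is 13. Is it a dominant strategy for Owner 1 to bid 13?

Check each profile of the others' bids and compare truth against every alternative bid.
Others bid (5, 5): truth gives 8, best alternative gives 8.
Others bid (5, 13): truth gives 0, best alternative gives 0.
Others bid (5, 16): truth gives 0, best alternative gives 0.
Others bid (13, 5): truth gives 0, best alternative gives 0.
Others bid (13, 13): truth gives 0, best alternative gives 0.
Others bid (13, 16): truth gives 0, best alternative gives 0.
(Remaining 3 profiles checked similarly; truth is weakly best in each.)
In every case the truthful bid is at least as good as any alternative, so it is a dominant strategy.

Yes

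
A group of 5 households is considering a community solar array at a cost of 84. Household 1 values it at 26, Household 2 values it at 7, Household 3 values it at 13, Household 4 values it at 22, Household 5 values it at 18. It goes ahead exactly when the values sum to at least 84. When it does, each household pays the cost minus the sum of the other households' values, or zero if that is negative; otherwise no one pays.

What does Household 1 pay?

24

Total value 86 ≥ cost 84, so the project is built.
The other households' values sum to 60.
Cost minus that sum is 84 - 60 = 24.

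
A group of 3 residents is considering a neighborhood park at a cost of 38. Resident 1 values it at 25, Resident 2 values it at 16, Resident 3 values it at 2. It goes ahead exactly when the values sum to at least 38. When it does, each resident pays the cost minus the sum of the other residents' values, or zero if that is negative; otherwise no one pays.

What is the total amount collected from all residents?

Total value 43 ≥ cost 38, so it is built.
Resident 1: others sum to 18; max(0, 38 - 18) = 20.
Resident 2: others sum to 27; max(0, 38 - 27) = 11.
Resident 3: others sum to 41; max(0, 38 - 41) = 0.
Total collected = 20 + 11 + 0 = 31.

31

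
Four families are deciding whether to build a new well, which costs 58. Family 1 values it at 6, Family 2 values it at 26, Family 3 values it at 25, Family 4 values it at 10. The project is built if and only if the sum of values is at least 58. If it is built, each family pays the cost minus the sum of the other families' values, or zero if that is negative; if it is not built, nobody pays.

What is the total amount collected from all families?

34

Total value 67 ≥ cost 58, so it is built.
Family 1: others sum to 61; max(0, 58 - 61) = 0.
Family 2: others sum to 41; max(0, 58 - 41) = 17.
Family 3: others sum to 42; max(0, 58 - 42) = 16.
Family 4: others sum to 57; max(0, 58 - 57) = 1.
Total collected = 0 + 17 + 16 + 1 = 34.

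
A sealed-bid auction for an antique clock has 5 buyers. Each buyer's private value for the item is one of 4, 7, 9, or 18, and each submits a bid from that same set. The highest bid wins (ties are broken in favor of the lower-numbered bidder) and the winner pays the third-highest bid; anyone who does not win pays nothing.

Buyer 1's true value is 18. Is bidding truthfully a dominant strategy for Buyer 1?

Check each profile of the others' bids and compare truth against every alternative bid.
Others bid (4, 4, 4, 18): truth gives 14, best alternative gives 0.
Others bid (4, 4, 18, 4): truth gives 14, best alternative gives 0.
Others bid (4, 18, 4, 4): truth gives 14, best alternative gives 0.
Others bid (18, 4, 4, 4): truth gives 14, best alternative gives 0.
Others bid (4, 4, 7, 18): truth gives 11, best alternative gives 0.
Others bid (4, 4, 18, 7): truth gives 11, best alternative gives 0.
(Remaining 250 profiles checked similarly; truth is weakly best in each.)
In every case the truthful bid is at least as good as any alternative, so it is a dominant strategy.

Yes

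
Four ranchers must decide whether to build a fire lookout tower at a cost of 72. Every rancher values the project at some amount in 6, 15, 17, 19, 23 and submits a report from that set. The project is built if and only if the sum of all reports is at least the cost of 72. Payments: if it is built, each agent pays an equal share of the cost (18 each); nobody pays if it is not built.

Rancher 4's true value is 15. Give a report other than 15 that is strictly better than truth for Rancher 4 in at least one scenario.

6

Suppose Rancher 1 reports 15, Rancher 2 reports 19 and Rancher 3 reports 23.
Report 15: project built, pays 18, utility 15 - 18 = -3.
Report 6: project not built, utility 0.
So reporting 6 beats truth here (0 > -3).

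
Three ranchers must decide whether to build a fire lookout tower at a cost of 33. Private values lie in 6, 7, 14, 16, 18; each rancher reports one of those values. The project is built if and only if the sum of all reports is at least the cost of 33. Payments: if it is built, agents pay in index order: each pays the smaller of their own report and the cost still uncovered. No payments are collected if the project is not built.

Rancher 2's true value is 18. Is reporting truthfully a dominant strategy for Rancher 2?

No

Consider the case where Rancher 1 reports 6 and Rancher 3 reports 14.
Truthful report 18: project built, pays 18, utility 18 - 18 = 0.
Report 14 instead: project built, pays 14, utility 18 - 14 = 4.
Since 4 > 0, reporting 14 is strictly better here, so truthful reporting is not dominant.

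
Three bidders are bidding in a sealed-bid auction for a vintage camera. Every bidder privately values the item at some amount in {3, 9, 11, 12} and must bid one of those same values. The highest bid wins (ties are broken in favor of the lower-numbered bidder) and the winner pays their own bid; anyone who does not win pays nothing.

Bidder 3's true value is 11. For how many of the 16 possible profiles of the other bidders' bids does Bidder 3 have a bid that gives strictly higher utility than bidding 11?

1

Others bid (3, 3): truth gives 0; bid 9 gives 2 > 0. Violating.
Others bid (3, 9): truth gives 0; no alternative beats it.
Others bid (3, 11): truth gives 0; no alternative beats it.
(Checking all 16 profiles: 1 has a profitable deviation, 15 do not.)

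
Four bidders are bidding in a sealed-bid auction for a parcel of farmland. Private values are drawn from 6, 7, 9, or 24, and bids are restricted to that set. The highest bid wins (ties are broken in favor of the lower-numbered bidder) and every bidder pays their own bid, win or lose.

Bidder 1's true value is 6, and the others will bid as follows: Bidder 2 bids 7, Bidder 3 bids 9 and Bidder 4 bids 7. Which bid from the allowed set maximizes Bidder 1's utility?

9

Bid 6: loses but pays 6, utility -6.
Bid 7: loses but pays 7, utility -7.
Bid 9: wins, pays 9, utility 6 - 9 = -3.
Bid 24: wins, pays 24, utility 6 - 24 = -18.
The best choice is 9 with utility -3.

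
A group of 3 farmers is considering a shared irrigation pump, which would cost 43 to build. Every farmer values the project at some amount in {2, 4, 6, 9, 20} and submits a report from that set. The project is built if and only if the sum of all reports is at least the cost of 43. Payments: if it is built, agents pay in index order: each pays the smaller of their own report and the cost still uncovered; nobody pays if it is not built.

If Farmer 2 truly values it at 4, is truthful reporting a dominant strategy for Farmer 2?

Check each profile of the others' reports and compare truth against every alternative report.
Others report (2, 2): truth gives 0, best alternative gives 0.
Others report (2, 4): truth gives 0, best alternative gives 0.
Others report (2, 6): truth gives 0, best alternative gives 0.
Others report (2, 9): truth gives 0, best alternative gives 0.
Others report (2, 20): truth gives 0, best alternative gives 0.
Others report (4, 2): truth gives 0, best alternative gives 0.
(Remaining 19 profiles checked similarly; truth is weakly best in each.)
In every case the truthful report is at least as good as any alternative, so it is a dominant strategy.

Yes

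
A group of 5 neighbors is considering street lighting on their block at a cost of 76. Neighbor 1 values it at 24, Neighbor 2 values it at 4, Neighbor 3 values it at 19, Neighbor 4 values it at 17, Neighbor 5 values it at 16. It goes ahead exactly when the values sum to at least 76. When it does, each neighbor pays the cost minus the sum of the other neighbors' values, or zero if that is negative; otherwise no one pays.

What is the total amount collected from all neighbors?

60

Total value 80 ≥ cost 76, so it is built.
Neighbor 1: others sum to 56; max(0, 76 - 56) = 20.
Neighbor 2: others sum to 76; max(0, 76 - 76) = 0.
Neighbor 3: others sum to 61; max(0, 76 - 61) = 15.
Neighbor 4: others sum to 63; max(0, 76 - 63) = 13.
Neighbor 5: others sum to 64; max(0, 76 - 64) = 12.
Total collected = 20 + 0 + 15 + 13 + 12 = 60.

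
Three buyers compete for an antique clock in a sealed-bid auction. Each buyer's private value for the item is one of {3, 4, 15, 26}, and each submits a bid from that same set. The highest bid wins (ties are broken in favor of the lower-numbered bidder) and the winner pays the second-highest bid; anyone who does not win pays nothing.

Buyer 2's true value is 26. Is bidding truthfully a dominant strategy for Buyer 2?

Yes

Check each profile of the others' bids and compare truth against every alternative bid.
Others bid (15, 3): truth gives 11, best alternative gives 0.
Others bid (15, 4): truth gives 11, best alternative gives 0.
Others bid (15, 15): truth gives 11, best alternative gives 0.
Others bid (3, 3): truth gives 23, best alternative gives 23.
Others bid (3, 4): truth gives 22, best alternative gives 22.
Others bid (4, 3): truth gives 22, best alternative gives 22.
(Remaining 10 profiles checked similarly; truth is weakly best in each.)
In every case the truthful bid is at least as good as any alternative, so it is a dominant strategy.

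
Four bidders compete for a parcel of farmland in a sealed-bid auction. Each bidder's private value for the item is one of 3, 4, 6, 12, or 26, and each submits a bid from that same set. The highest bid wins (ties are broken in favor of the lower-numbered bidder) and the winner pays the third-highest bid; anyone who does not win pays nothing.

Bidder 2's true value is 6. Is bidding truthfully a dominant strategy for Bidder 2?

Consider the case where Bidder 1 bids 3, Bidder 3 bids 3 and Bidder 4 bids 12.
Truthful bid 6: loses, pays 0, utility 0.
Bid 12 instead: wins, pays 3, utility 6 - 3 = 3.
Since 3 > 0, bidding 12 is strictly better here, so truthful bidding is not dominant.

No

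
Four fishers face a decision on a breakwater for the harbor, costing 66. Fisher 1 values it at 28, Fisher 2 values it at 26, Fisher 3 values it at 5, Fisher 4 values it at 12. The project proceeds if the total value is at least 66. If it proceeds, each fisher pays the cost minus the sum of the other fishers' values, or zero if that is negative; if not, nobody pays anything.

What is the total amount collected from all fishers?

Total value 71 ≥ cost 66, so it is built.
Fisher 1: others sum to 43; max(0, 66 - 43) = 23.
Fisher 2: others sum to 45; max(0, 66 - 45) = 21.
Fisher 3: others sum to 66; max(0, 66 - 66) = 0.
Fisher 4: others sum to 59; max(0, 66 - 59) = 7.
Total collected = 23 + 21 + 0 + 7 = 51.

51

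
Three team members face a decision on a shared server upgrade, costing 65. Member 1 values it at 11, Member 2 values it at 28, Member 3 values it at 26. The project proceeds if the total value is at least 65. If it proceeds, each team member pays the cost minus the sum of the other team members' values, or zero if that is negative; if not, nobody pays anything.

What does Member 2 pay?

Total value 65 ≥ cost 65, so the project is built.
The other team members' values sum to 37.
Cost minus that sum is 65 - 37 = 28.

28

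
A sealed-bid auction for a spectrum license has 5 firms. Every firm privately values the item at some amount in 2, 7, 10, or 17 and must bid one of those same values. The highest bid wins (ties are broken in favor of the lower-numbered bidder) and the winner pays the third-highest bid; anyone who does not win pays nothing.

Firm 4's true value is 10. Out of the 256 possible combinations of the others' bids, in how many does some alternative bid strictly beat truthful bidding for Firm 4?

32

Others bid (2, 2, 2, 17): truth gives 0; bid 17 gives 8 > 0. Violating.
Others bid (2, 2, 7, 17): truth gives 0; bid 17 gives 3 > 0. Violating.
Others bid (2, 2, 10, 2): truth gives 0; bid 17 gives 8 > 0. Violating.
Others bid (2, 2, 10, 7): truth gives 0; bid 17 gives 3 > 0. Violating.
Others bid (2, 2, 2, 2): truth gives 8; no alternative beats it.
Others bid (2, 2, 2, 7): truth gives 8; no alternative beats it.
(Checking all 256 profiles: 32 have a profitable deviation, 224 do not.)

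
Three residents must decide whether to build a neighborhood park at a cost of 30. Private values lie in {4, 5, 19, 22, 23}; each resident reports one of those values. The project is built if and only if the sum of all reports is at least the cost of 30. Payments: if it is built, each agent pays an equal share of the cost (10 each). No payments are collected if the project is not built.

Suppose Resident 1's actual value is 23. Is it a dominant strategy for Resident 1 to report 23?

Check each profile of the others' reports and compare truth against every alternative report.
Others report (4, 4): truth gives 13, best alternative gives 13.
Others report (4, 5): truth gives 13, best alternative gives 13.
Others report (4, 19): truth gives 13, best alternative gives 13.
Others report (4, 22): truth gives 13, best alternative gives 13.
Others report (4, 23): truth gives 13, best alternative gives 13.
Others report (5, 4): truth gives 13, best alternative gives 13.
(Remaining 19 profiles checked similarly; truth is weakly best in each.)
In every case the truthful report is at least as good as any alternative, so it is a dominant strategy.

Yes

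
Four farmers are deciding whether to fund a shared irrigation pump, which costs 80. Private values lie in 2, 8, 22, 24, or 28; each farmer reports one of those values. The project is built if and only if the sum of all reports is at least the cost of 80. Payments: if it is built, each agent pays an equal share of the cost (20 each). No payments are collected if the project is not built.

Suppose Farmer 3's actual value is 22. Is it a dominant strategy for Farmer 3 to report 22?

No

Consider the case where Farmer 1 reports 2, Farmer 2 reports 22 and Farmer 4 reports 28.
Truthful report 22: project not built, utility 0.
Report 28 instead: project built, pays 20, utility 22 - 20 = 2.
Since 2 > 0, reporting 28 is strictly better here, so truthful reporting is not dominant.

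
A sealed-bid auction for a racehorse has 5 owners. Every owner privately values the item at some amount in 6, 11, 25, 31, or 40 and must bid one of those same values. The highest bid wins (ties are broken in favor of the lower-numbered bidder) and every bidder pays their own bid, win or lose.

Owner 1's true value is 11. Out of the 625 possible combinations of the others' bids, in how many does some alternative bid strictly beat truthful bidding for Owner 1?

Others bid (6, 6, 6, 6): truth gives 0; bid 6 gives 5 > 0. Violating.
Others bid (6, 6, 6, 25): truth gives -11; bid 6 gives -6 > -11. Violating.
Others bid (6, 6, 6, 31): truth gives -11; bid 6 gives -6 > -11. Violating.
Others bid (6, 6, 6, 40): truth gives -11; bid 6 gives -6 > -11. Violating.
Others bid (6, 6, 6, 11): truth gives 0; no alternative beats it.
Others bid (6, 6, 11, 6): truth gives 0; no alternative beats it.
(Checking all 625 profiles: 610 have a profitable deviation, 15 do not.)

610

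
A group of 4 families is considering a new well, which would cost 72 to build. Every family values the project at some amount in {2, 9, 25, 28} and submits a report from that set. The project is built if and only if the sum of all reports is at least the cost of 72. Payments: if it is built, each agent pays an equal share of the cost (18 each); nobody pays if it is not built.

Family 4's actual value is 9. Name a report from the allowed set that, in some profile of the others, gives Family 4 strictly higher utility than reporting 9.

Suppose Family 1 reports 9, Family 2 reports 28 and Family 3 reports 28.
Report 9: project built, pays 18, utility 9 - 18 = -9.
Report 2: project not built, utility 0.
So reporting 2 beats truth here (0 > -9).

2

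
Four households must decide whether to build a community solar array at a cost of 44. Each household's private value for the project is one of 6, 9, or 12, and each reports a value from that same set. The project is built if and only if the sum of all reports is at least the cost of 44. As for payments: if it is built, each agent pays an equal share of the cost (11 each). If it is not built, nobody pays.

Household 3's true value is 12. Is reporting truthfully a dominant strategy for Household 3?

Yes

Check each profile of the others' reports and compare truth against every alternative report.
Others report (9, 12, 12): truth gives 1, best alternative gives 0.
Others report (12, 9, 12): truth gives 1, best alternative gives 0.
Others report (12, 12, 9): truth gives 1, best alternative gives 0.
Others report (12, 12, 12): truth gives 1, best alternative gives 1.
Others report (6, 6, 6): truth gives 0, best alternative gives 0.
Others report (6, 6, 9): truth gives 0, best alternative gives 0.
(Remaining 21 profiles checked similarly; truth is weakly best in each.)
In every case the truthful report is at least as good as any alternative, so it is a dominant strategy.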